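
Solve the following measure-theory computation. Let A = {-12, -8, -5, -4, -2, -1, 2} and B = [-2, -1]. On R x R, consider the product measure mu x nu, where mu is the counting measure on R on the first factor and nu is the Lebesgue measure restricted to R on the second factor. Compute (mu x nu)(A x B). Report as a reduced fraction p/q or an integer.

For a measurable rectangle A x B, the product measure satisfies
  (mu x nu)(A x B) = mu(A) * nu(B).
  mu(A) = 7.
  nu(B) = 1.
  (mu x nu)(A x B) = 7 * 1 = 7.

7


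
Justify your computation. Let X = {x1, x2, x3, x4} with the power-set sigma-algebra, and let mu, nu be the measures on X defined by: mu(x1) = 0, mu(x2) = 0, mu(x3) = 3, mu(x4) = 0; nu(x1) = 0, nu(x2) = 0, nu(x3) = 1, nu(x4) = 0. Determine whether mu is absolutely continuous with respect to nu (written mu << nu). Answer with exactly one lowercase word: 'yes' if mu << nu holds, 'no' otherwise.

mu << nu means: every nu-null measurable set is also mu-null; equivalently, for every atom x, if nu({x}) = 0 then mu({x}) = 0.
Checking each atom:
  x1: nu = 0, mu = 0 -> consistent with mu << nu.
  x2: nu = 0, mu = 0 -> consistent with mu << nu.
  x3: nu = 1 > 0 -> no constraint.
  x4: nu = 0, mu = 0 -> consistent with mu << nu.
No atom violates the condition. Therefore mu << nu.

yes


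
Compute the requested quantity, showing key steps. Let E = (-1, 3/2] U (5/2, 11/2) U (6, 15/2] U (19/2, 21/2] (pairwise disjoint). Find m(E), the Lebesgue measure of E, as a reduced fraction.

For pairwise disjoint intervals, m(union_i I_i) = sum_i m(I_i),
and m is invariant under swapping open/closed endpoints (single points have measure 0).
So m(E) = sum_i (b_i - a_i).
  I_1 has length 3/2 - (-1) = 5/2.
  I_2 has length 11/2 - 5/2 = 3.
  I_3 has length 15/2 - 6 = 3/2.
  I_4 has length 21/2 - 19/2 = 1.
Summing:
  m(E) = 5/2 + 3 + 3/2 + 1 = 8.

8


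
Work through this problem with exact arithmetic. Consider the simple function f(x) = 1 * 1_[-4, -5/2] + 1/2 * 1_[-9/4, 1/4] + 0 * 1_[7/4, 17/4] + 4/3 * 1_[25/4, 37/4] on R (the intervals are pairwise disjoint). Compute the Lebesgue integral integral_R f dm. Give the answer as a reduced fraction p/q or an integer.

For a simple function f = sum_i c_i * 1_{A_i} with disjoint A_i,
  integral f dm = sum_i c_i * m(A_i).
Lengths of the A_i:
  m(A_1) = -5/2 - (-4) = 3/2.
  m(A_2) = 1/4 - (-9/4) = 5/2.
  m(A_3) = 17/4 - 7/4 = 5/2.
  m(A_4) = 37/4 - 25/4 = 3.
Contributions c_i * m(A_i):
  (1) * (3/2) = 3/2.
  (1/2) * (5/2) = 5/4.
  (0) * (5/2) = 0.
  (4/3) * (3) = 4.
Total: 3/2 + 5/4 + 0 + 4 = 27/4.

27/4


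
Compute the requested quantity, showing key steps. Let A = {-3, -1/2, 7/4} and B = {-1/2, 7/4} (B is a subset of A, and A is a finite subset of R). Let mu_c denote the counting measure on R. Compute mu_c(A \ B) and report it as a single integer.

Counting measure assigns mu_c(E) = |E| (number of elements) when E is finite. For B subset A, A \ B is the set of elements of A not in B, so |A \ B| = |A| - |B|.
|A| = 3, |B| = 2, so mu_c(A \ B) = 3 - 2 = 1.

1


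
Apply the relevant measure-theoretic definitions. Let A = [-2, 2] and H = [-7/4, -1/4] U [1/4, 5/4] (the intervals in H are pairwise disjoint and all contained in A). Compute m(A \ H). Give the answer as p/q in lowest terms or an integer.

The ambient interval has length m(A) = 2 - (-2) = 4.
Since the holes are disjoint and sit inside A, by finite additivity
  m(H) = sum_i (b_i - a_i), and m(A \ H) = m(A) - m(H).
Computing the hole measures:
  m(H_1) = -1/4 - (-7/4) = 3/2.
  m(H_2) = 5/4 - 1/4 = 1.
Summed: m(H) = 3/2 + 1 = 5/2.
So m(A \ H) = 4 - 5/2 = 3/2.

3/2


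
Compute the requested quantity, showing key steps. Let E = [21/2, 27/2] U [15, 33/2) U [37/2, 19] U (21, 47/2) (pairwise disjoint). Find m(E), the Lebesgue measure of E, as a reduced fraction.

For pairwise disjoint intervals, m(union_i I_i) = sum_i m(I_i),
and m is invariant under swapping open/closed endpoints (single points have measure 0).
So m(E) = sum_i (b_i - a_i).
  I_1 has length 27/2 - 21/2 = 3.
  I_2 has length 33/2 - 15 = 3/2.
  I_3 has length 19 - 37/2 = 1/2.
  I_4 has length 47/2 - 21 = 5/2.
Summing:
  m(E) = 3 + 3/2 + 1/2 + 5/2 = 15/2.

15/2


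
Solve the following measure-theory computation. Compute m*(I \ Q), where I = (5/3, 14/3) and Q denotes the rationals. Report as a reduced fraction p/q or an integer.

The interval I = (5/3, 14/3) has m(I) = 14/3 - 5/3 = 3 (endpoints are measure-zero, so open/closed/half-open agree). Write I = (I cap Q) u (I \ Q). The rationals in I are countable, so m*(I cap Q) = 0 (cover each rational by intervals whose total length is arbitrarily small). By countable subadditivity m*(I) <= m*(I cap Q) + m*(I \ Q), hence m*(I \ Q) >= m(I) = 3. The reverse inequality m*(I \ Q) <= m*(I) = 3 is trivial since (I \ Q) is a subset of I. Therefore m*(I \ Q) = 3.

3


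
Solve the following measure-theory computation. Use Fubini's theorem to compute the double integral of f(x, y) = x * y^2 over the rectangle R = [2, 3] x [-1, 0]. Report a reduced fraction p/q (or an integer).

f(x, y) is a tensor product of a function of x and a function of y, and both factors are bounded continuous (hence Lebesgue integrable) on the rectangle, so Fubini's theorem applies:
  integral_R f d(m x m) = (integral_a1^b1 x dx) * (integral_a2^b2 y^2 dy).
Inner integral in x: integral_{2}^{3} x dx = (3^2 - 2^2)/2
  = 5/2.
Inner integral in y: integral_{-1}^{0} y^2 dy = (0^3 - (-1)^3)/3
  = 1/3.
Product: (5/2) * (1/3) = 5/6.

5/6


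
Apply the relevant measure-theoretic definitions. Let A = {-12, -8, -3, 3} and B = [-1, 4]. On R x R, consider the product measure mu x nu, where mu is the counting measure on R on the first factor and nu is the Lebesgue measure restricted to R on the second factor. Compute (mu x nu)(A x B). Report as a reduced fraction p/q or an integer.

For a measurable rectangle A x B, the product measure satisfies
  (mu x nu)(A x B) = mu(A) * nu(B).
  mu(A) = 4.
  nu(B) = 5.
  (mu x nu)(A x B) = 4 * 5 = 20.

20


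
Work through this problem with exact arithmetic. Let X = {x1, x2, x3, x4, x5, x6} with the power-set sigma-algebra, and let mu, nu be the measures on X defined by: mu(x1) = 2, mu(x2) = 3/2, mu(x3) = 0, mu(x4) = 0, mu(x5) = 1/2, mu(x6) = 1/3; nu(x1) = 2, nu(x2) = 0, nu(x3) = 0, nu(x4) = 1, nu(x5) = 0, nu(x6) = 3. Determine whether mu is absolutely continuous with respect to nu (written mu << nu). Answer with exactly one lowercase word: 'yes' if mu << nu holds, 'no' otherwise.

mu << nu means: every nu-null measurable set is also mu-null; equivalently, for every atom x, if nu({x}) = 0 then mu({x}) = 0.
Checking each atom:
  x1: nu = 2 > 0 -> no constraint.
  x2: nu = 0, mu = 3/2 > 0 -> violates mu << nu.
  x3: nu = 0, mu = 0 -> consistent with mu << nu.
  x4: nu = 1 > 0 -> no constraint.
  x5: nu = 0, mu = 1/2 > 0 -> violates mu << nu.
  x6: nu = 3 > 0 -> no constraint.
The atom(s) x2, x5 violate the condition (nu = 0 but mu > 0). Therefore mu is NOT absolutely continuous w.r.t. nu.

no


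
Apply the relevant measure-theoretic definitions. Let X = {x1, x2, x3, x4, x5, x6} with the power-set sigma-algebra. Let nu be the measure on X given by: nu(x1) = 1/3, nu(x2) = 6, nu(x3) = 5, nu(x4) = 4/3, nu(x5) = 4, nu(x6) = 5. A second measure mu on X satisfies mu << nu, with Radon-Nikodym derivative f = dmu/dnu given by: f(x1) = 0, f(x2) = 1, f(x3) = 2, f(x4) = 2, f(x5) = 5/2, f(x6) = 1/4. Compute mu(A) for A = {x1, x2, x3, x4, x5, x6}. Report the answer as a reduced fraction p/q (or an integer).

By the defining property of the Radon-Nikodym derivative, for every measurable set A,
  mu(A) = integral_A f dnu.
Since nu is a discrete measure concentrated on the atoms of X, the integral over A reduces to the sum
  mu(A) = sum_{x in A} f(x) * nu({x}).
Computing each term:
  x1: f(x1) * nu(x1) = 0 * 1/3 = 0.
  x2: f(x2) * nu(x2) = 1 * 6 = 6.
  x3: f(x3) * nu(x3) = 2 * 5 = 10.
  x4: f(x4) * nu(x4) = 2 * 4/3 = 8/3.
  x5: f(x5) * nu(x5) = 5/2 * 4 = 10.
  x6: f(x6) * nu(x6) = 1/4 * 5 = 5/4.
Summing: mu(A) = 0 + 6 + 10 + 8/3 + 10 + 5/4 = 359/12.

359/12


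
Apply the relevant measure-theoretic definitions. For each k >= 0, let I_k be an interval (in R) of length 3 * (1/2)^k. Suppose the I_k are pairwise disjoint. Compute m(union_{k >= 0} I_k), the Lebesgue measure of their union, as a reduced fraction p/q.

By countable additivity of the Lebesgue measure on pairwise disjoint measurable sets,
  m(union_{k >= 0} I_k) = sum_{k >= 0} m(I_k) = sum_{k >= 0} a * r^k,
  with a = 3 and r = 1/2.
Since 0 < r = 1/2 < 1, the geometric series converges:
  sum_{k >= 0} a * r^k = a / (1 - r).
  = 3 / (1 - 1/2)
  = 3 / (1/2)
  = 6.

6


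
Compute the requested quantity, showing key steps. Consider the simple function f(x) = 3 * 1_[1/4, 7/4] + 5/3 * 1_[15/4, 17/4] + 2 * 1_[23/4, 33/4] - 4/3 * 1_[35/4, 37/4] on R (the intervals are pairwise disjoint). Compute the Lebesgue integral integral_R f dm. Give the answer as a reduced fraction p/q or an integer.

For a simple function f = sum_i c_i * 1_{A_i} with disjoint A_i,
  integral f dm = sum_i c_i * m(A_i).
Lengths of the A_i:
  m(A_1) = 7/4 - 1/4 = 3/2.
  m(A_2) = 17/4 - 15/4 = 1/2.
  m(A_3) = 33/4 - 23/4 = 5/2.
  m(A_4) = 37/4 - 35/4 = 1/2.
Contributions c_i * m(A_i):
  (3) * (3/2) = 9/2.
  (5/3) * (1/2) = 5/6.
  (2) * (5/2) = 5.
  (-4/3) * (1/2) = -2/3.
Total: 9/2 + 5/6 + 5 - 2/3 = 29/3.

29/3


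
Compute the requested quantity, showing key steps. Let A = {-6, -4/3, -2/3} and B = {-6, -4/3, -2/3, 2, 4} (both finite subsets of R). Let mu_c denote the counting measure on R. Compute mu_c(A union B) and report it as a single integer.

Counting measure on a finite set equals cardinality. By inclusion-exclusion, |A union B| = |A| + |B| - |A cap B|.
|A| = 3, |B| = 5, |A cap B| = 3.
So mu_c(A union B) = 3 + 5 - 3 = 5.

5


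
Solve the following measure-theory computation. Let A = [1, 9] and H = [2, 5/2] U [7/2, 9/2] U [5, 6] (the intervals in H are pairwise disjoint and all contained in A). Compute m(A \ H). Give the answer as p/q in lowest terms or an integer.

The ambient interval has length m(A) = 9 - 1 = 8.
Since the holes are disjoint and sit inside A, by finite additivity
  m(H) = sum_i (b_i - a_i), and m(A \ H) = m(A) - m(H).
Computing the hole measures:
  m(H_1) = 5/2 - 2 = 1/2.
  m(H_2) = 9/2 - 7/2 = 1.
  m(H_3) = 6 - 5 = 1.
Summed: m(H) = 1/2 + 1 + 1 = 5/2.
So m(A \ H) = 8 - 5/2 = 11/2.

11/2


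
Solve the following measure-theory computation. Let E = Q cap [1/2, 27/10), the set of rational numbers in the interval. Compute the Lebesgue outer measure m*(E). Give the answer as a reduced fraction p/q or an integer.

Q cap [1/2, 27/10) is countable; list its elements as q_1, q_2, ... . Fix eps > 0 and cover the k-th point by an interval of length eps * 2^(-k). The cover has total length eps * sum_{k>=1} 2^(-k) = eps, so by definition of outer measure m*(Q cap [1/2, 27/10)) <= eps. Since eps was arbitrary and m* >= 0, the outer measure is 0.

0


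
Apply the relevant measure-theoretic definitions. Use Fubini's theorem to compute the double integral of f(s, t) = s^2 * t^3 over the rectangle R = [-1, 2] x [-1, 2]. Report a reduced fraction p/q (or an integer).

f(s, t) is a tensor product of a function of s and a function of t, and both factors are bounded continuous (hence Lebesgue integrable) on the rectangle, so Fubini's theorem applies:
  integral_R f d(m x m) = (integral_a1^b1 s^2 ds) * (integral_a2^b2 t^3 dt).
Inner integral in s: integral_{-1}^{2} s^2 ds = (2^3 - (-1)^3)/3
  = 3.
Inner integral in t: integral_{-1}^{2} t^3 dt = (2^4 - (-1)^4)/4
  = 15/4.
Product: (3) * (15/4) = 45/4.

45/4


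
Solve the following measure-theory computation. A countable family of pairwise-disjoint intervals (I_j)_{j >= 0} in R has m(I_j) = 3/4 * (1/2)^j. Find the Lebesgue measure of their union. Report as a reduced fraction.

By countable additivity of the Lebesgue measure on pairwise disjoint measurable sets,
  m(union_{j >= 0} I_j) = sum_{j >= 0} m(I_j) = sum_{j >= 0} a * r^j,
  with a = 3/4 and r = 1/2.
Since 0 < r = 1/2 < 1, the geometric series converges:
  sum_{j >= 0} a * r^j = a / (1 - r).
  = 3/4 / (1 - 1/2)
  = 3/4 / (1/2)
  = 3/2.

3/2


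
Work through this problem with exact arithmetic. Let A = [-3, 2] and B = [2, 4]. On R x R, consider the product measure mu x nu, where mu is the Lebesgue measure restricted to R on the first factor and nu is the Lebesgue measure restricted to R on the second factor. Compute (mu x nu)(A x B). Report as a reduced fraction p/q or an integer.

For a measurable rectangle A x B, the product measure satisfies
  (mu x nu)(A x B) = mu(A) * nu(B).
  mu(A) = 5.
  nu(B) = 2.
  (mu x nu)(A x B) = 5 * 2 = 10.

10


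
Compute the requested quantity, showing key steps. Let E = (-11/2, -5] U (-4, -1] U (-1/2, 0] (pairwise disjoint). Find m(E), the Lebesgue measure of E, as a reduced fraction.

For pairwise disjoint intervals, m(union_i I_i) = sum_i m(I_i),
and m is invariant under swapping open/closed endpoints (single points have measure 0).
So m(E) = sum_i (b_i - a_i).
  I_1 has length -5 - (-11/2) = 1/2.
  I_2 has length -1 - (-4) = 3.
  I_3 has length 0 - (-1/2) = 1/2.
Summing:
  m(E) = 1/2 + 3 + 1/2 = 4.

4


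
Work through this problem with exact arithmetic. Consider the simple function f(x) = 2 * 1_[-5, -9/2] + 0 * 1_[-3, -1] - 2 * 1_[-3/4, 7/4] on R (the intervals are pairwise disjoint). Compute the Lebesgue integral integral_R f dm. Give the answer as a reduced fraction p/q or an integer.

For a simple function f = sum_i c_i * 1_{A_i} with disjoint A_i,
  integral f dm = sum_i c_i * m(A_i).
Lengths of the A_i:
  m(A_1) = -9/2 - (-5) = 1/2.
  m(A_2) = -1 - (-3) = 2.
  m(A_3) = 7/4 - (-3/4) = 5/2.
Contributions c_i * m(A_i):
  (2) * (1/2) = 1.
  (0) * (2) = 0.
  (-2) * (5/2) = -5.
Total: 1 + 0 - 5 = -4.

-4


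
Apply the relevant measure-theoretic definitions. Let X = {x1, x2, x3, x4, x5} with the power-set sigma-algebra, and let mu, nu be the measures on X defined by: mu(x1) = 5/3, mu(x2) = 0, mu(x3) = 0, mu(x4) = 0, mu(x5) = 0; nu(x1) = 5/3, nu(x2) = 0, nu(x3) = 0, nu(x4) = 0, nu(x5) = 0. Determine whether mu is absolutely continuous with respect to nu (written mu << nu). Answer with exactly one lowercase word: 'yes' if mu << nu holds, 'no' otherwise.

mu << nu means: every nu-null measurable set is also mu-null; equivalently, for every atom x, if nu({x}) = 0 then mu({x}) = 0.
Checking each atom:
  x1: nu = 5/3 > 0 -> no constraint.
  x2: nu = 0, mu = 0 -> consistent with mu << nu.
  x3: nu = 0, mu = 0 -> consistent with mu << nu.
  x4: nu = 0, mu = 0 -> consistent with mu << nu.
  x5: nu = 0, mu = 0 -> consistent with mu << nu.
No atom violates the condition. Therefore mu << nu.

yes


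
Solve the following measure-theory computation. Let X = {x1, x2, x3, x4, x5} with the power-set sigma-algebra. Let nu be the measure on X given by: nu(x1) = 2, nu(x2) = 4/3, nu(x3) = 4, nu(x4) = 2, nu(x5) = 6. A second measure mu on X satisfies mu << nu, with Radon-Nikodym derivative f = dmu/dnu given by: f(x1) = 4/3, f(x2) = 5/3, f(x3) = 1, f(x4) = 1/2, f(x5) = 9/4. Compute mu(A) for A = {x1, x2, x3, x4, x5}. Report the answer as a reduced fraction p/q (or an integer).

By the defining property of the Radon-Nikodym derivative, for every measurable set A,
  mu(A) = integral_A f dnu.
Since nu is a discrete measure concentrated on the atoms of X, the integral over A reduces to the sum
  mu(A) = sum_{x in A} f(x) * nu({x}).
Computing each term:
  x1: f(x1) * nu(x1) = 4/3 * 2 = 8/3.
  x2: f(x2) * nu(x2) = 5/3 * 4/3 = 20/9.
  x3: f(x3) * nu(x3) = 1 * 4 = 4.
  x4: f(x4) * nu(x4) = 1/2 * 2 = 1.
  x5: f(x5) * nu(x5) = 9/4 * 6 = 27/2.
Summing: mu(A) = 8/3 + 20/9 + 4 + 1 + 27/2 = 421/18.

421/18


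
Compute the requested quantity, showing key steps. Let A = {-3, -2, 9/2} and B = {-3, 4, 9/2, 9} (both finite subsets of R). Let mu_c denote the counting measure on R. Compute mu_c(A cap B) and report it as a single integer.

Counting measure on a finite set equals cardinality. mu_c(A cap B) = |A cap B| (elements appearing in both).
Enumerating the elements of A that also lie in B gives 2 element(s).
So mu_c(A cap B) = 2.

2


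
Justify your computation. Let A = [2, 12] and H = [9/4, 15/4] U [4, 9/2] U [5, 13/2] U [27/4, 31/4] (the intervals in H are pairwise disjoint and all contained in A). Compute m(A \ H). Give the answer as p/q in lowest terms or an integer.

The ambient interval has length m(A) = 12 - 2 = 10.
Since the holes are disjoint and sit inside A, by finite additivity
  m(H) = sum_i (b_i - a_i), and m(A \ H) = m(A) - m(H).
Computing the hole measures:
  m(H_1) = 15/4 - 9/4 = 3/2.
  m(H_2) = 9/2 - 4 = 1/2.
  m(H_3) = 13/2 - 5 = 3/2.
  m(H_4) = 31/4 - 27/4 = 1.
Summed: m(H) = 3/2 + 1/2 + 3/2 + 1 = 9/2.
So m(A \ H) = 10 - 9/2 = 11/2.

11/2


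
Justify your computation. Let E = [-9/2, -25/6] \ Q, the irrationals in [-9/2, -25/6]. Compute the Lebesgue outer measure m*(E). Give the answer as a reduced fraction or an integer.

The interval I = [-9/2, -25/6] has m(I) = -25/6 - (-9/2) = 1/3 (endpoints are measure-zero, so open/closed/half-open agree). Write I = (I cap Q) u (I \ Q). The rationals in I are countable, so m*(I cap Q) = 0 (cover each rational by intervals whose total length is arbitrarily small). By countable subadditivity m*(I) <= m*(I cap Q) + m*(I \ Q), hence m*(I \ Q) >= m(I) = 1/3. The reverse inequality m*(I \ Q) <= m*(I) = 1/3 is trivial since (I \ Q) is a subset of I. Therefore m*(I \ Q) = 1/3.

1/3


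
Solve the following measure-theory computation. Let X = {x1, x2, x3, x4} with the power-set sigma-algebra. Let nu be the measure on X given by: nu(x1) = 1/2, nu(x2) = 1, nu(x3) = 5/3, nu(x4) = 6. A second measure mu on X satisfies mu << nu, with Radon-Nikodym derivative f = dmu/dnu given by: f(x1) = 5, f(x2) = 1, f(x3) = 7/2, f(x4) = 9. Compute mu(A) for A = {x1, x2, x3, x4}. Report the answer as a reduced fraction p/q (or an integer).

By the defining property of the Radon-Nikodym derivative, for every measurable set A,
  mu(A) = integral_A f dnu.
Since nu is a discrete measure concentrated on the atoms of X, the integral over A reduces to the sum
  mu(A) = sum_{x in A} f(x) * nu({x}).
Computing each term:
  x1: f(x1) * nu(x1) = 5 * 1/2 = 5/2.
  x2: f(x2) * nu(x2) = 1 * 1 = 1.
  x3: f(x3) * nu(x3) = 7/2 * 5/3 = 35/6.
  x4: f(x4) * nu(x4) = 9 * 6 = 54.
Summing: mu(A) = 5/2 + 1 + 35/6 + 54 = 190/3.

190/3


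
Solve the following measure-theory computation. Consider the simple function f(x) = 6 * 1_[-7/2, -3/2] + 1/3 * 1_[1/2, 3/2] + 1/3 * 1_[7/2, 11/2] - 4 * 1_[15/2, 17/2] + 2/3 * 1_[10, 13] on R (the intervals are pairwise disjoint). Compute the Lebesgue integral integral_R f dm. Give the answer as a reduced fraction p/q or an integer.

For a simple function f = sum_i c_i * 1_{A_i} with disjoint A_i,
  integral f dm = sum_i c_i * m(A_i).
Lengths of the A_i:
  m(A_1) = -3/2 - (-7/2) = 2.
  m(A_2) = 3/2 - 1/2 = 1.
  m(A_3) = 11/2 - 7/2 = 2.
  m(A_4) = 17/2 - 15/2 = 1.
  m(A_5) = 13 - 10 = 3.
Contributions c_i * m(A_i):
  (6) * (2) = 12.
  (1/3) * (1) = 1/3.
  (1/3) * (2) = 2/3.
  (-4) * (1) = -4.
  (2/3) * (3) = 2.
Total: 12 + 1/3 + 2/3 - 4 + 2 = 11.

11


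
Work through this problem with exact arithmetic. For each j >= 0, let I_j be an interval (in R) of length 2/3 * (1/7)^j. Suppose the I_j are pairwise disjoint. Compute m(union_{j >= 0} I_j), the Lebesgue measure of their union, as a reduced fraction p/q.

By countable additivity of the Lebesgue measure on pairwise disjoint measurable sets,
  m(union_{j >= 0} I_j) = sum_{j >= 0} m(I_j) = sum_{j >= 0} a * r^j,
  with a = 2/3 and r = 1/7.
Since 0 < r = 1/7 < 1, the geometric series converges:
  sum_{j >= 0} a * r^j = a / (1 - r).
  = 2/3 / (1 - 1/7)
  = 2/3 / (6/7)
  = 7/9.

7/9


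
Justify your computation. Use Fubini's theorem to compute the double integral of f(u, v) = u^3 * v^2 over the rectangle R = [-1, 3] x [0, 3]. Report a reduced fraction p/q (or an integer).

f(u, v) is a tensor product of a function of u and a function of v, and both factors are bounded continuous (hence Lebesgue integrable) on the rectangle, so Fubini's theorem applies:
  integral_R f d(m x m) = (integral_a1^b1 u^3 du) * (integral_a2^b2 v^2 dv).
Inner integral in u: integral_{-1}^{3} u^3 du = (3^4 - (-1)^4)/4
  = 20.
Inner integral in v: integral_{0}^{3} v^2 dv = (3^3 - 0^3)/3
  = 9.
Product: (20) * (9) = 180.

180


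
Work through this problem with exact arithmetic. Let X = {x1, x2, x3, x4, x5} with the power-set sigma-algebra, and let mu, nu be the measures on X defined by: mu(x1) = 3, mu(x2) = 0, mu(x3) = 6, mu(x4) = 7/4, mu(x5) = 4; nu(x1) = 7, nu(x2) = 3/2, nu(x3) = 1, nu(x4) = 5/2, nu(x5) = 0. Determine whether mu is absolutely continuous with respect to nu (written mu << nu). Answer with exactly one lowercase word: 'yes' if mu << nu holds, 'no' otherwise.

mu << nu means: every nu-null measurable set is also mu-null; equivalently, for every atom x, if nu({x}) = 0 then mu({x}) = 0.
Checking each atom:
  x1: nu = 7 > 0 -> no constraint.
  x2: nu = 3/2 > 0 -> no constraint.
  x3: nu = 1 > 0 -> no constraint.
  x4: nu = 5/2 > 0 -> no constraint.
  x5: nu = 0, mu = 4 > 0 -> violates mu << nu.
The atom(s) x5 violate the condition (nu = 0 but mu > 0). Therefore mu is NOT absolutely continuous w.r.t. nu.

no


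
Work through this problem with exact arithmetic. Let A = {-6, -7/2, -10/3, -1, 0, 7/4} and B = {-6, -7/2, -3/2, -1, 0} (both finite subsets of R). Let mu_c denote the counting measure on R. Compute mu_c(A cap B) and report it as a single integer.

Counting measure on a finite set equals cardinality. mu_c(A cap B) = |A cap B| (elements appearing in both).
Enumerating the elements of A that also lie in B gives 4 element(s).
So mu_c(A cap B) = 4.

4


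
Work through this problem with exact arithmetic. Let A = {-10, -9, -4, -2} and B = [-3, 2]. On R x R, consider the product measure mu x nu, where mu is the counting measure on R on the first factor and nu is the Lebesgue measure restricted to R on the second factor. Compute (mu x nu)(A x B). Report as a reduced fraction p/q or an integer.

For a measurable rectangle A x B, the product measure satisfies
  (mu x nu)(A x B) = mu(A) * nu(B).
  mu(A) = 4.
  nu(B) = 5.
  (mu x nu)(A x B) = 4 * 5 = 20.

20


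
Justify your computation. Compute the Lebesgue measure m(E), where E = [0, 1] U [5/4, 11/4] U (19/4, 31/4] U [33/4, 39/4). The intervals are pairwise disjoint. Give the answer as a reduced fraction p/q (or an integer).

For pairwise disjoint intervals, m(union_i I_i) = sum_i m(I_i),
and m is invariant under swapping open/closed endpoints (single points have measure 0).
So m(E) = sum_i (b_i - a_i).
  I_1 has length 1 - 0 = 1.
  I_2 has length 11/4 - 5/4 = 3/2.
  I_3 has length 31/4 - 19/4 = 3.
  I_4 has length 39/4 - 33/4 = 3/2.
Summing:
  m(E) = 1 + 3/2 + 3 + 3/2 = 7.

7


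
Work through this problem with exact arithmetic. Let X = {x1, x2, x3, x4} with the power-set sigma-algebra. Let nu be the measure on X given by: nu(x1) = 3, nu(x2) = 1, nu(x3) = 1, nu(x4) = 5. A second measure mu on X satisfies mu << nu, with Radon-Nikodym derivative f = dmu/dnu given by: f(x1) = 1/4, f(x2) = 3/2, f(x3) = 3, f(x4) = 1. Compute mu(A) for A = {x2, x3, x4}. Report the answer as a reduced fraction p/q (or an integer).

By the defining property of the Radon-Nikodym derivative, for every measurable set A,
  mu(A) = integral_A f dnu.
Since nu is a discrete measure concentrated on the atoms of X, the integral over A reduces to the sum
  mu(A) = sum_{x in A} f(x) * nu({x}).
Computing each term:
  x2: f(x2) * nu(x2) = 3/2 * 1 = 3/2.
  x3: f(x3) * nu(x3) = 3 * 1 = 3.
  x4: f(x4) * nu(x4) = 1 * 5 = 5.
Summing: mu(A) = 3/2 + 3 + 5 = 19/2.

19/2


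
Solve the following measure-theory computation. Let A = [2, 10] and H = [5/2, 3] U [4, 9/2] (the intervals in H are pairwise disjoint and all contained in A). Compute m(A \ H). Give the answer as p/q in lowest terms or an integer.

The ambient interval has length m(A) = 10 - 2 = 8.
Since the holes are disjoint and sit inside A, by finite additivity
  m(H) = sum_i (b_i - a_i), and m(A \ H) = m(A) - m(H).
Computing the hole measures:
  m(H_1) = 3 - 5/2 = 1/2.
  m(H_2) = 9/2 - 4 = 1/2.
Summed: m(H) = 1/2 + 1/2 = 1.
So m(A \ H) = 8 - 1 = 7.

7


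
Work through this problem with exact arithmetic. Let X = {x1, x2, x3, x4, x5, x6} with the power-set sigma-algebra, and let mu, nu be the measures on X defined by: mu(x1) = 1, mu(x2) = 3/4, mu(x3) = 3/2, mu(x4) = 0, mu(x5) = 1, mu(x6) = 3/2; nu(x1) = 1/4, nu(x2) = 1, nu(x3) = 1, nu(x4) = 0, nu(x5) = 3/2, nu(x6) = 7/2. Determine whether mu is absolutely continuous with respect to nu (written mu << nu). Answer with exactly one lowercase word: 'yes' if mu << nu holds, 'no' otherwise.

mu << nu means: every nu-null measurable set is also mu-null; equivalently, for every atom x, if nu({x}) = 0 then mu({x}) = 0.
Checking each atom:
  x1: nu = 1/4 > 0 -> no constraint.
  x2: nu = 1 > 0 -> no constraint.
  x3: nu = 1 > 0 -> no constraint.
  x4: nu = 0, mu = 0 -> consistent with mu << nu.
  x5: nu = 3/2 > 0 -> no constraint.
  x6: nu = 7/2 > 0 -> no constraint.
No atom violates the condition. Therefore mu << nu.

yes


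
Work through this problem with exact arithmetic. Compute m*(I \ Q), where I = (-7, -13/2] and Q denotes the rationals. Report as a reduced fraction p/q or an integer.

The interval I = (-7, -13/2] has m(I) = -13/2 - (-7) = 1/2 (endpoints are measure-zero, so open/closed/half-open agree). Write I = (I cap Q) u (I \ Q). The rationals in I are countable, so m*(I cap Q) = 0 (cover each rational by intervals whose total length is arbitrarily small). By countable subadditivity m*(I) <= m*(I cap Q) + m*(I \ Q), hence m*(I \ Q) >= m(I) = 1/2. The reverse inequality m*(I \ Q) <= m*(I) = 1/2 is trivial since (I \ Q) is a subset of I. Therefore m*(I \ Q) = 1/2.

1/2


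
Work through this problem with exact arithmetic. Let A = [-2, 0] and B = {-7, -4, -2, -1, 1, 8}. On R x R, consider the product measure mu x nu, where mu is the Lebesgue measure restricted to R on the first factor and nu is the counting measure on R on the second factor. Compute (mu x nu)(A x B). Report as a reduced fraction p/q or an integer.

For a measurable rectangle A x B, the product measure satisfies
  (mu x nu)(A x B) = mu(A) * nu(B).
  mu(A) = 2.
  nu(B) = 6.
  (mu x nu)(A x B) = 2 * 6 = 12.

12


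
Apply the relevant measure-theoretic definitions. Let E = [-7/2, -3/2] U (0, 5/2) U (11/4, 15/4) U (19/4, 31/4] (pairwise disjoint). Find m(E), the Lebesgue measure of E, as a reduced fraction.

For pairwise disjoint intervals, m(union_i I_i) = sum_i m(I_i),
and m is invariant under swapping open/closed endpoints (single points have measure 0).
So m(E) = sum_i (b_i - a_i).
  I_1 has length -3/2 - (-7/2) = 2.
  I_2 has length 5/2 - 0 = 5/2.
  I_3 has length 15/4 - 11/4 = 1.
  I_4 has length 31/4 - 19/4 = 3.
Summing:
  m(E) = 2 + 5/2 + 1 + 3 = 17/2.

17/2


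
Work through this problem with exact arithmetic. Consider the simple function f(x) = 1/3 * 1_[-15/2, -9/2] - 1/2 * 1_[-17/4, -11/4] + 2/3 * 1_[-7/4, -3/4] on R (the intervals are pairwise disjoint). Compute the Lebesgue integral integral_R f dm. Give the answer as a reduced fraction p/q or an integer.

For a simple function f = sum_i c_i * 1_{A_i} with disjoint A_i,
  integral f dm = sum_i c_i * m(A_i).
Lengths of the A_i:
  m(A_1) = -9/2 - (-15/2) = 3.
  m(A_2) = -11/4 - (-17/4) = 3/2.
  m(A_3) = -3/4 - (-7/4) = 1.
Contributions c_i * m(A_i):
  (1/3) * (3) = 1.
  (-1/2) * (3/2) = -3/4.
  (2/3) * (1) = 2/3.
Total: 1 - 3/4 + 2/3 = 11/12.

11/12


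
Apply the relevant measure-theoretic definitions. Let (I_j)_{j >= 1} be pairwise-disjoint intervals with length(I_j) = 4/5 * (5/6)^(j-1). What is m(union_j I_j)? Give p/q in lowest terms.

By countable additivity of the Lebesgue measure on pairwise disjoint measurable sets,
  m(union_{j >= 1} I_j) = sum_{j >= 1} m(I_j) = sum_{j >= 1} a * r^(j-1),
  with a = 4/5 and r = 5/6.
Since 0 < r = 5/6 < 1, the geometric series converges:
  sum_{j >= 1} a * r^(j-1) = a / (1 - r).
  = 4/5 / (1 - 5/6)
  = 4/5 / (1/6)
  = 24/5.

24/5


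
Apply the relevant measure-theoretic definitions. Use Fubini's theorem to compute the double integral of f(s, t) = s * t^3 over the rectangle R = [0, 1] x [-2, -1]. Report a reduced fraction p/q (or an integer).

f(s, t) is a tensor product of a function of s and a function of t, and both factors are bounded continuous (hence Lebesgue integrable) on the rectangle, so Fubini's theorem applies:
  integral_R f d(m x m) = (integral_a1^b1 s ds) * (integral_a2^b2 t^3 dt).
Inner integral in s: integral_{0}^{1} s ds = (1^2 - 0^2)/2
  = 1/2.
Inner integral in t: integral_{-2}^{-1} t^3 dt = ((-1)^4 - (-2)^4)/4
  = -15/4.
Product: (1/2) * (-15/4) = -15/8.

-15/8


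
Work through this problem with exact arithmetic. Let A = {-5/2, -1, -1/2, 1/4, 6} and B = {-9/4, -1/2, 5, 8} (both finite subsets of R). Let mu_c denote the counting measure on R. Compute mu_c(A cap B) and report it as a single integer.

Counting measure on a finite set equals cardinality. mu_c(A cap B) = |A cap B| (elements appearing in both).
Enumerating the elements of A that also lie in B gives 1 element(s).
So mu_c(A cap B) = 1.

1


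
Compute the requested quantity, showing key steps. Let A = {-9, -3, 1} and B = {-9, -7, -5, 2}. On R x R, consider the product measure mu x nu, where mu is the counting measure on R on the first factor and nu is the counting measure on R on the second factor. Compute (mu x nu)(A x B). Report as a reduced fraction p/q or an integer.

For a measurable rectangle A x B, the product measure satisfies
  (mu x nu)(A x B) = mu(A) * nu(B).
  mu(A) = 3.
  nu(B) = 4.
  (mu x nu)(A x B) = 3 * 4 = 12.

12


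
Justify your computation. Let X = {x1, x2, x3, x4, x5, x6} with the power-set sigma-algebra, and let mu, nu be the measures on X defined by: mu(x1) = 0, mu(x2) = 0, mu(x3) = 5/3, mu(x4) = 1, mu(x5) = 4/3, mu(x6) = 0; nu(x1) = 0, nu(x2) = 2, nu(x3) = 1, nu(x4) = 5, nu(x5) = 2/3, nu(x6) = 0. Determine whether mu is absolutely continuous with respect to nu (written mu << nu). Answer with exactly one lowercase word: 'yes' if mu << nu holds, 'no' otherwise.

mu << nu means: every nu-null measurable set is also mu-null; equivalently, for every atom x, if nu({x}) = 0 then mu({x}) = 0.
Checking each atom:
  x1: nu = 0, mu = 0 -> consistent with mu << nu.
  x2: nu = 2 > 0 -> no constraint.
  x3: nu = 1 > 0 -> no constraint.
  x4: nu = 5 > 0 -> no constraint.
  x5: nu = 2/3 > 0 -> no constraint.
  x6: nu = 0, mu = 0 -> consistent with mu << nu.
No atom violates the condition. Therefore mu << nu.

yes


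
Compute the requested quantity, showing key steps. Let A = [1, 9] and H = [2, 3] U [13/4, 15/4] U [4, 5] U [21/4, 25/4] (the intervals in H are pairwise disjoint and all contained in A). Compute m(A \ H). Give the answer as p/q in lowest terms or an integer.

The ambient interval has length m(A) = 9 - 1 = 8.
Since the holes are disjoint and sit inside A, by finite additivity
  m(H) = sum_i (b_i - a_i), and m(A \ H) = m(A) - m(H).
Computing the hole measures:
  m(H_1) = 3 - 2 = 1.
  m(H_2) = 15/4 - 13/4 = 1/2.
  m(H_3) = 5 - 4 = 1.
  m(H_4) = 25/4 - 21/4 = 1.
Summed: m(H) = 1 + 1/2 + 1 + 1 = 7/2.
So m(A \ H) = 8 - 7/2 = 9/2.

9/2


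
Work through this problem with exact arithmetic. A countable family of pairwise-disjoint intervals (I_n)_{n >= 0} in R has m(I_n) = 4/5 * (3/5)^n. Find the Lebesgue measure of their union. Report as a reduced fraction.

By countable additivity of the Lebesgue measure on pairwise disjoint measurable sets,
  m(union_{n >= 0} I_n) = sum_{n >= 0} m(I_n) = sum_{n >= 0} a * r^n,
  with a = 4/5 and r = 3/5.
Since 0 < r = 3/5 < 1, the geometric series converges:
  sum_{n >= 0} a * r^n = a / (1 - r).
  = 4/5 / (1 - 3/5)
  = 4/5 / (2/5)
  = 2.

2


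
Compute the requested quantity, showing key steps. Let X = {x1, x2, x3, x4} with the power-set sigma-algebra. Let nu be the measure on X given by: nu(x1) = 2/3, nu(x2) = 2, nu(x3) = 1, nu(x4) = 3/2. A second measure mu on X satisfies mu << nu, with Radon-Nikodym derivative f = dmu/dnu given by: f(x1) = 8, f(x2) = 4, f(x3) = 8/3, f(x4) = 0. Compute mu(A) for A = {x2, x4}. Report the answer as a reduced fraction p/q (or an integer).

By the defining property of the Radon-Nikodym derivative, for every measurable set A,
  mu(A) = integral_A f dnu.
Since nu is a discrete measure concentrated on the atoms of X, the integral over A reduces to the sum
  mu(A) = sum_{x in A} f(x) * nu({x}).
Computing each term:
  x2: f(x2) * nu(x2) = 4 * 2 = 8.
  x4: f(x4) * nu(x4) = 0 * 3/2 = 0.
Summing: mu(A) = 8 + 0 = 8.

8


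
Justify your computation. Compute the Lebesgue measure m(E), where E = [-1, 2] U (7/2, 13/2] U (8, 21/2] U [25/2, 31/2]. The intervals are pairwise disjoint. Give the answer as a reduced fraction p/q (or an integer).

For pairwise disjoint intervals, m(union_i I_i) = sum_i m(I_i),
and m is invariant under swapping open/closed endpoints (single points have measure 0).
So m(E) = sum_i (b_i - a_i).
  I_1 has length 2 - (-1) = 3.
  I_2 has length 13/2 - 7/2 = 3.
  I_3 has length 21/2 - 8 = 5/2.
  I_4 has length 31/2 - 25/2 = 3.
Summing:
  m(E) = 3 + 3 + 5/2 + 3 = 23/2.

23/2


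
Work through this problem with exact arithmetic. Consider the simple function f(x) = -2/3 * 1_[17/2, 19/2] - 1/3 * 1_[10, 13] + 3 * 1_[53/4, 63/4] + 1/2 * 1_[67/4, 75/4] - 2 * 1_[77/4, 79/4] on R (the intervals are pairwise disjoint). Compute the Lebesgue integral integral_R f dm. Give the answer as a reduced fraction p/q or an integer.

For a simple function f = sum_i c_i * 1_{A_i} with disjoint A_i,
  integral f dm = sum_i c_i * m(A_i).
Lengths of the A_i:
  m(A_1) = 19/2 - 17/2 = 1.
  m(A_2) = 13 - 10 = 3.
  m(A_3) = 63/4 - 53/4 = 5/2.
  m(A_4) = 75/4 - 67/4 = 2.
  m(A_5) = 79/4 - 77/4 = 1/2.
Contributions c_i * m(A_i):
  (-2/3) * (1) = -2/3.
  (-1/3) * (3) = -1.
  (3) * (5/2) = 15/2.
  (1/2) * (2) = 1.
  (-2) * (1/2) = -1.
Total: -2/3 - 1 + 15/2 + 1 - 1 = 35/6.

35/6


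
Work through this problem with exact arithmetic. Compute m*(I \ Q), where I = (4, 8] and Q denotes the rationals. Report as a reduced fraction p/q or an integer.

The interval I = (4, 8] has m(I) = 8 - 4 = 4 (endpoints are measure-zero, so open/closed/half-open agree). Write I = (I cap Q) u (I \ Q). The rationals in I are countable, so m*(I cap Q) = 0 (cover each rational by intervals whose total length is arbitrarily small). By countable subadditivity m*(I) <= m*(I cap Q) + m*(I \ Q), hence m*(I \ Q) >= m(I) = 4. The reverse inequality m*(I \ Q) <= m*(I) = 4 is trivial since (I \ Q) is a subset of I. Therefore m*(I \ Q) = 4.

4


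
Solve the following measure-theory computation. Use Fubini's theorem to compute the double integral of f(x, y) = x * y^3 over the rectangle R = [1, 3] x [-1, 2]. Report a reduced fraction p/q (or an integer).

f(x, y) is a tensor product of a function of x and a function of y, and both factors are bounded continuous (hence Lebesgue integrable) on the rectangle, so Fubini's theorem applies:
  integral_R f d(m x m) = (integral_a1^b1 x dx) * (integral_a2^b2 y^3 dy).
Inner integral in x: integral_{1}^{3} x dx = (3^2 - 1^2)/2
  = 4.
Inner integral in y: integral_{-1}^{2} y^3 dy = (2^4 - (-1)^4)/4
  = 15/4.
Product: (4) * (15/4) = 15.

15


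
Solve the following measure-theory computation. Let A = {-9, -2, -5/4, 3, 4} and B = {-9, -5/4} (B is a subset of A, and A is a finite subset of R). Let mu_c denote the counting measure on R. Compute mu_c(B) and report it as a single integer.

Counting measure assigns mu_c(E) = |E| (number of elements) when E is finite.
B has 2 element(s), so mu_c(B) = 2.

2


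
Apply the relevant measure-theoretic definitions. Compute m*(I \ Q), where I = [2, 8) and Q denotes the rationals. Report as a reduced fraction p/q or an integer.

The interval I = [2, 8) has m(I) = 8 - 2 = 6 (endpoints are measure-zero, so open/closed/half-open agree). Write I = (I cap Q) u (I \ Q). The rationals in I are countable, so m*(I cap Q) = 0 (cover each rational by intervals whose total length is arbitrarily small). By countable subadditivity m*(I) <= m*(I cap Q) + m*(I \ Q), hence m*(I \ Q) >= m(I) = 6. The reverse inequality m*(I \ Q) <= m*(I) = 6 is trivial since (I \ Q) is a subset of I. Therefore m*(I \ Q) = 6.

6


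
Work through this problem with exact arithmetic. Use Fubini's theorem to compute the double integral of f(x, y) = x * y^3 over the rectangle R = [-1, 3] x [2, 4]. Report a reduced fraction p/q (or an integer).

f(x, y) is a tensor product of a function of x and a function of y, and both factors are bounded continuous (hence Lebesgue integrable) on the rectangle, so Fubini's theorem applies:
  integral_R f d(m x m) = (integral_a1^b1 x dx) * (integral_a2^b2 y^3 dy).
Inner integral in x: integral_{-1}^{3} x dx = (3^2 - (-1)^2)/2
  = 4.
Inner integral in y: integral_{2}^{4} y^3 dy = (4^4 - 2^4)/4
  = 60.
Product: (4) * (60) = 240.

240


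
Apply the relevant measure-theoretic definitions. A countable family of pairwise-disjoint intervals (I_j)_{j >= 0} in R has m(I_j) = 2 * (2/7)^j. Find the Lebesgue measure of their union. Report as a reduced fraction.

By countable additivity of the Lebesgue measure on pairwise disjoint measurable sets,
  m(union_{j >= 0} I_j) = sum_{j >= 0} m(I_j) = sum_{j >= 0} a * r^j,
  with a = 2 and r = 2/7.
Since 0 < r = 2/7 < 1, the geometric series converges:
  sum_{j >= 0} a * r^j = a / (1 - r).
  = 2 / (1 - 2/7)
  = 2 / (5/7)
  = 14/5.

14/5


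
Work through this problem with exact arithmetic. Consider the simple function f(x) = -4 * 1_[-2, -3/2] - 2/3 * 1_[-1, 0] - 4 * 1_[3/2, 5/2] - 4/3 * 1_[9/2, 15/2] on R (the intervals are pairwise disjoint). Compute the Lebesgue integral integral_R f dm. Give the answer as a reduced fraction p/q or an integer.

For a simple function f = sum_i c_i * 1_{A_i} with disjoint A_i,
  integral f dm = sum_i c_i * m(A_i).
Lengths of the A_i:
  m(A_1) = -3/2 - (-2) = 1/2.
  m(A_2) = 0 - (-1) = 1.
  m(A_3) = 5/2 - 3/2 = 1.
  m(A_4) = 15/2 - 9/2 = 3.
Contributions c_i * m(A_i):
  (-4) * (1/2) = -2.
  (-2/3) * (1) = -2/3.
  (-4) * (1) = -4.
  (-4/3) * (3) = -4.
Total: -2 - 2/3 - 4 - 4 = -32/3.

-32/3


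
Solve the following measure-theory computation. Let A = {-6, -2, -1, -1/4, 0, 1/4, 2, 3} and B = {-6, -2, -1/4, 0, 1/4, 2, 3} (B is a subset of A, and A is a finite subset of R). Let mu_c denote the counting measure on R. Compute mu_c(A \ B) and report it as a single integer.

Counting measure assigns mu_c(E) = |E| (number of elements) when E is finite. For B subset A, A \ B is the set of elements of A not in B, so |A \ B| = |A| - |B|.
|A| = 8, |B| = 7, so mu_c(A \ B) = 8 - 7 = 1.

1


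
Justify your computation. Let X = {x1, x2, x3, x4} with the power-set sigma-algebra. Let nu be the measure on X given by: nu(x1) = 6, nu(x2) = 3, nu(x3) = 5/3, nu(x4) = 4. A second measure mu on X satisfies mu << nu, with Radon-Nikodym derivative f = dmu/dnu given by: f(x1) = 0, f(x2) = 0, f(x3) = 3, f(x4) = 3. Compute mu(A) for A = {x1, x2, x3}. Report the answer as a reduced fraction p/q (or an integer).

By the defining property of the Radon-Nikodym derivative, for every measurable set A,
  mu(A) = integral_A f dnu.
Since nu is a discrete measure concentrated on the atoms of X, the integral over A reduces to the sum
  mu(A) = sum_{x in A} f(x) * nu({x}).
Computing each term:
  x1: f(x1) * nu(x1) = 0 * 6 = 0.
  x2: f(x2) * nu(x2) = 0 * 3 = 0.
  x3: f(x3) * nu(x3) = 3 * 5/3 = 5.
Summing: mu(A) = 0 + 0 + 5 = 5.

5


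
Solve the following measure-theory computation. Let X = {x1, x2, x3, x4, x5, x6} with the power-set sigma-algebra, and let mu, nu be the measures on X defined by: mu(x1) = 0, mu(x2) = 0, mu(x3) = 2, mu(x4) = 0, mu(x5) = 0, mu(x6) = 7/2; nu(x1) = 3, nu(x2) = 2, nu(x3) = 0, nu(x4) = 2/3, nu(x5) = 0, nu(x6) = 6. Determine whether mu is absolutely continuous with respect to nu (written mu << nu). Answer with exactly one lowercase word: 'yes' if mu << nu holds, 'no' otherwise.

mu << nu means: every nu-null measurable set is also mu-null; equivalently, for every atom x, if nu({x}) = 0 then mu({x}) = 0.
Checking each atom:
  x1: nu = 3 > 0 -> no constraint.
  x2: nu = 2 > 0 -> no constraint.
  x3: nu = 0, mu = 2 > 0 -> violates mu << nu.
  x4: nu = 2/3 > 0 -> no constraint.
  x5: nu = 0, mu = 0 -> consistent with mu << nu.
  x6: nu = 6 > 0 -> no constraint.
The atom(s) x3 violate the condition (nu = 0 but mu > 0). Therefore mu is NOT absolutely continuous w.r.t. nu.

no
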